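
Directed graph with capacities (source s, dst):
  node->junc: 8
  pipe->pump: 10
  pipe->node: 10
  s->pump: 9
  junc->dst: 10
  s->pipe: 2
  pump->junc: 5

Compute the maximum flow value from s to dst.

7

Augment s->pump->junc->dst: bottleneck 5. Total 5.
Augment s->pipe->node->junc->dst: bottleneck 2. Total 7.
No augmenting path remains in the residual graph.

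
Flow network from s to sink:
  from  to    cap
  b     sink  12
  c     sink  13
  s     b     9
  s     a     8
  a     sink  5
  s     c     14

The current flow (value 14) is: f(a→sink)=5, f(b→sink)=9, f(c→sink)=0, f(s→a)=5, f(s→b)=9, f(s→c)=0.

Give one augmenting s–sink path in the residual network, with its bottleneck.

Residual along s→c→sink: s→c: 14, c→sink: 13.
Bottleneck = min = 13.

s→c→sink, bottleneck 13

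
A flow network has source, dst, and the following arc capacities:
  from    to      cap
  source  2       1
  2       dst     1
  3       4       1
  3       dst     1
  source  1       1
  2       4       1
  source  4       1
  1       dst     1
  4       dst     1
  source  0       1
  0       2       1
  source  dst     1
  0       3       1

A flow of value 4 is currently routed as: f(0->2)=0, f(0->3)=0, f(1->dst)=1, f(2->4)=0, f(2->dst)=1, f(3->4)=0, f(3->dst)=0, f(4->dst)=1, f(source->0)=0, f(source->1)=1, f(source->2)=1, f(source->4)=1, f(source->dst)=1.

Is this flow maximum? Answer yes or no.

Residual path source->0->3->dst has bottleneck 1 > 0.
Pushing 1 along it raises the flow to 5, so the given flow is not maximum.

No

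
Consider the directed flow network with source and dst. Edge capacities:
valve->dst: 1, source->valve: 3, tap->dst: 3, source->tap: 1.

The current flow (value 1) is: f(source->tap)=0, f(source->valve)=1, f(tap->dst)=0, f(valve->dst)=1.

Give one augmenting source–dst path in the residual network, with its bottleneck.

source->tap->dst, bottleneck 1

Residual along source->tap->dst: source->tap: 1, tap->dst: 3.
Bottleneck = min = 1.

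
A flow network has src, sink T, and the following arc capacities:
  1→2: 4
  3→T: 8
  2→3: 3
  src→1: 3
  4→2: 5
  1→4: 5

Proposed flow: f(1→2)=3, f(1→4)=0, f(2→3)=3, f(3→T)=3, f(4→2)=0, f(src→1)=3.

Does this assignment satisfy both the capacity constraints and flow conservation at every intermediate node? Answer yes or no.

Yes

Every edge has 0 ≤ f(e) ≤ cap(e).
At each intermediate node, inflow equals outflow.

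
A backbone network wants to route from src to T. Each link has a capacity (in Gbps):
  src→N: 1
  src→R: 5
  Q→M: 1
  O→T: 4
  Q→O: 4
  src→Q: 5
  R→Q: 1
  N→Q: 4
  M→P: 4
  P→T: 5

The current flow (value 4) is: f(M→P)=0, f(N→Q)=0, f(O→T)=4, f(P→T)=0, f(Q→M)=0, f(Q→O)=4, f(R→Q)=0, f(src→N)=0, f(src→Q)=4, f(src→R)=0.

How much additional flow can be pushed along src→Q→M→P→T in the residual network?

Residual capacities along the path: src→Q: 1, Q→M: 1, M→P: 4, P→T: 5.
Minimum is 1.

1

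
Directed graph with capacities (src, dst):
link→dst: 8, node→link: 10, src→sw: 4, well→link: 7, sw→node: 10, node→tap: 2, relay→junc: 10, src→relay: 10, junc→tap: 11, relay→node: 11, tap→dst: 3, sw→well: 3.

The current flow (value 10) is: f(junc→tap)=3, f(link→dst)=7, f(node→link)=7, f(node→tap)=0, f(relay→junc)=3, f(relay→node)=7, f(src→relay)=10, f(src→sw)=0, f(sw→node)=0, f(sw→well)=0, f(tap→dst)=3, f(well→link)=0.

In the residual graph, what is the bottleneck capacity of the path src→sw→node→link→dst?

1

Residual capacities along the path: src→sw: 4, sw→node: 10, node→link: 3, link→dst: 1.
Minimum is 1.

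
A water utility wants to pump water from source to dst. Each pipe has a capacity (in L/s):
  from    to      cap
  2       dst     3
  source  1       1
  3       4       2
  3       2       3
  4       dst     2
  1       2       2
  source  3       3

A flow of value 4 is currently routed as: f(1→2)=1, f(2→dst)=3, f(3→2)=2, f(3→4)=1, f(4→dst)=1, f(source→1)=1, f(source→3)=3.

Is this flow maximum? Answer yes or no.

Residual reachable from source: {source}; dst is not reachable.
Saturated cut: source→1, source→3 with total capacity 4 = current flow value. Flow is maximum.

Yes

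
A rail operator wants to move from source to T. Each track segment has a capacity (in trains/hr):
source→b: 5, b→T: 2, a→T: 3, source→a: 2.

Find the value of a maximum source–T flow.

Augment source→b→T: bottleneck 2. Total 2.
Augment source→a→T: bottleneck 2. Total 4.
No augmenting path remains in the residual graph.

4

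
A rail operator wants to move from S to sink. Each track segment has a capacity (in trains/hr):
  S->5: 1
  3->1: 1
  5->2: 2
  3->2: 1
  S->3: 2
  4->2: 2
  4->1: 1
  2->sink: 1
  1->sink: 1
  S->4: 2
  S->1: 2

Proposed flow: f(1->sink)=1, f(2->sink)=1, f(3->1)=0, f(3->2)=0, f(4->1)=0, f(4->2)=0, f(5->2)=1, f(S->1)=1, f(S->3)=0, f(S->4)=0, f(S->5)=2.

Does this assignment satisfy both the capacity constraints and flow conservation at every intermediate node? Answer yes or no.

No

Capacity violated on S->5: flow 2 > capacity 1.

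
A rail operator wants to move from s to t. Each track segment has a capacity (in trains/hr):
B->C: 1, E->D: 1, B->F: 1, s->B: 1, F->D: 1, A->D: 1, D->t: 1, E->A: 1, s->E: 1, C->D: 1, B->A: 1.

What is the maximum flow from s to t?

Augment s->E->D->t: bottleneck 1. Total 1.
No augmenting path remains in the residual graph.

1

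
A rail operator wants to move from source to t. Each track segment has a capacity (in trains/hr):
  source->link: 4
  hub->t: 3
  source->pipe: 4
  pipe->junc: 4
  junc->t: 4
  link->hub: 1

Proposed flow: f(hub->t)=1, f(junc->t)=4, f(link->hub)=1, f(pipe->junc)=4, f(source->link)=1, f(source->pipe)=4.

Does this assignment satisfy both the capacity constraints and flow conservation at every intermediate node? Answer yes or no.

Every edge has 0 ≤ f(e) ≤ cap(e).
At each intermediate node, inflow equals outflow.

Yes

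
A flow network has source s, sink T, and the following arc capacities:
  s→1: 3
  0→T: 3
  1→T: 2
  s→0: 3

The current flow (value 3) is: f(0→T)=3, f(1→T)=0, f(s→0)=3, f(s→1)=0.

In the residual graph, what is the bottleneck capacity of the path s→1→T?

Residual capacities along the path: s→1: 3, 1→T: 2.
Minimum is 2.

2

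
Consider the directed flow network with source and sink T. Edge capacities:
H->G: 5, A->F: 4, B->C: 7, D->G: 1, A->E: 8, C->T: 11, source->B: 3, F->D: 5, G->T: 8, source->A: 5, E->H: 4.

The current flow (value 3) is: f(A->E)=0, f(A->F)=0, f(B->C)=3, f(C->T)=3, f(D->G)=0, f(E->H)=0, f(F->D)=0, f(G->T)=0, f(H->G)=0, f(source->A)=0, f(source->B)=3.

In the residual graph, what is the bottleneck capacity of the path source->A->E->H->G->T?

Residual capacities along the path: source->A: 5, A->E: 8, E->H: 4, H->G: 5, G->T: 8.
Minimum is 4.

4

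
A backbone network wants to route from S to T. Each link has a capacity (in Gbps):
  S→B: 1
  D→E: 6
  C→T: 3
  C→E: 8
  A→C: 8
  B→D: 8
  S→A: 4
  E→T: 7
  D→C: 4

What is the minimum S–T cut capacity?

5

Max flow = 5 (via 3 augmenting paths).
In the residual at optimum, the set reachable from S is {S}.
Cut edges: S→B (cap 1), S→A (cap 4). Sum = 5.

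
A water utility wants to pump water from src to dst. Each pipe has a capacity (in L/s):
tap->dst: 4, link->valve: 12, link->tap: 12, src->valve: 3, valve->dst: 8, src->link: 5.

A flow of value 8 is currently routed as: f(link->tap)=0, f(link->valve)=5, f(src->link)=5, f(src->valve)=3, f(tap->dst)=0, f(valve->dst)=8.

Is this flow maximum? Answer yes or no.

Residual reachable from src: {src}; dst is not reachable.
Saturated cut: src->link, src->valve with total capacity 8 = current flow value. Flow is maximum.

Yes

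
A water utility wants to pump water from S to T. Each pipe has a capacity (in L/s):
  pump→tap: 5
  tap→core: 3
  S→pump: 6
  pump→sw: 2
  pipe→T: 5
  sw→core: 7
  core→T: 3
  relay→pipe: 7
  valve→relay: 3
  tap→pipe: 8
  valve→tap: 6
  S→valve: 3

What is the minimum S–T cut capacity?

Max flow = 8 (via 4 augmenting paths).
In the residual at optimum, the set reachable from S is {S, core, pipe, pump, relay, sw, tap, valve}.
Cut edges: core→T (cap 3), pipe→T (cap 5). Sum = 8.

8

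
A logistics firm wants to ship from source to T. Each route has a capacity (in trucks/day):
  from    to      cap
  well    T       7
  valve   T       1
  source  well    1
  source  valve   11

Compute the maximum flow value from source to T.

2

Augment source→well→T: bottleneck 1. Total 1.
Augment source→valve→T: bottleneck 1. Total 2.
No augmenting path remains in the residual graph.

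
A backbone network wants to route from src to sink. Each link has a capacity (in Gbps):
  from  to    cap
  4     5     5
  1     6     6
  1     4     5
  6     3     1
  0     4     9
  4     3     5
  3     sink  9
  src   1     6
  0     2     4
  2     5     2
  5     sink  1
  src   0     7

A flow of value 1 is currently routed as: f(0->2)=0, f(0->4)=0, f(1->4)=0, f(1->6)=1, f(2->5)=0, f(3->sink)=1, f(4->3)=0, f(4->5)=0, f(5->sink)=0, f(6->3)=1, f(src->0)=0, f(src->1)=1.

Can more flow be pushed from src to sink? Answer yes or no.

Residual path src->1->4->3->sink has bottleneck 5 > 0.
Pushing 5 along it raises the flow to 6, so the given flow is not maximum.

Yes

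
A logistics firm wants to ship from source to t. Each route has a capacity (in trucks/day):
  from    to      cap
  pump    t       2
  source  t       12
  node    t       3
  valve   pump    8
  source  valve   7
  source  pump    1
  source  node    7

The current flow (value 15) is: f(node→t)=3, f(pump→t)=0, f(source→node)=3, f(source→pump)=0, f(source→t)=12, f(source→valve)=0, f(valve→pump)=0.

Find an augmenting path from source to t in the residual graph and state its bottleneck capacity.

Residual along source→pump→t: source→pump: 1, pump→t: 2.
Bottleneck = min = 1.

source→pump→t, bottleneck 1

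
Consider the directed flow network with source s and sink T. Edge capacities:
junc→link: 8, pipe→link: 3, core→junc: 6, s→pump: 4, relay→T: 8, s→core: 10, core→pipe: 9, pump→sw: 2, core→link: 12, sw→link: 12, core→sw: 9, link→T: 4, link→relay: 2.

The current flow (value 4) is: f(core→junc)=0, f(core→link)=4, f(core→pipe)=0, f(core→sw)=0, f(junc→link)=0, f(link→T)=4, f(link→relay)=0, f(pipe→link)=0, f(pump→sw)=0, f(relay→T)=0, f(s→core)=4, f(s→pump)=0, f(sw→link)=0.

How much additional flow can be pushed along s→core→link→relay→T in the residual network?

2

Residual capacities along the path: s→core: 6, core→link: 8, link→relay: 2, relay→T: 8.
Minimum is 2.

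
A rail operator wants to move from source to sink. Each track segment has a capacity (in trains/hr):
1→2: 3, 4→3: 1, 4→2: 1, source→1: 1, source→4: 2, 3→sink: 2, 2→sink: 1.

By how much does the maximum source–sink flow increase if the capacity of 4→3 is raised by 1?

Original max flow = 2.
After raising cap(4→3), augmenting paths through that edge carry 1 more unit.
New max flow = 3. Increase = 1.

1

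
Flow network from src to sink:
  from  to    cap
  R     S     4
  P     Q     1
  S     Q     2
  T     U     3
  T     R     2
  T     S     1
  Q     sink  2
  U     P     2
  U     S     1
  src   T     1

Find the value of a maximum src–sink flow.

Augment src->T->S->Q->sink: bottleneck 1. Total 1.
No augmenting path remains in the residual graph.

1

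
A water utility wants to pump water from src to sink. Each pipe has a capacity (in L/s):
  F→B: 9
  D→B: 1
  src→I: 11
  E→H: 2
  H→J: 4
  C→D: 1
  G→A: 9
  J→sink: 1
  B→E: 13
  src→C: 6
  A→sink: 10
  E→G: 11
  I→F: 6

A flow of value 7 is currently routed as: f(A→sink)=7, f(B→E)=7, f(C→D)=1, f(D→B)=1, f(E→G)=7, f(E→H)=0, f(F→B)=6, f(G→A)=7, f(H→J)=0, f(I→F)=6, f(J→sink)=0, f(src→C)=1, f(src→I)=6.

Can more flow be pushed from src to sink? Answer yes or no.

Residual reachable from src: {C, I, src}; sink is not reachable.
Saturated cut: C→D, I→F with total capacity 7 = current flow value. Flow is maximum.

No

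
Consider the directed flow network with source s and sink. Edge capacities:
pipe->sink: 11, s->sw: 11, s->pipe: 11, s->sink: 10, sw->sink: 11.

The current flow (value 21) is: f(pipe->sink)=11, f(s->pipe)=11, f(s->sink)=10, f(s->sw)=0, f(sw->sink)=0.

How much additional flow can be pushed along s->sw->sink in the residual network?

11

Residual capacities along the path: s->sw: 11, sw->sink: 11.
Minimum is 11.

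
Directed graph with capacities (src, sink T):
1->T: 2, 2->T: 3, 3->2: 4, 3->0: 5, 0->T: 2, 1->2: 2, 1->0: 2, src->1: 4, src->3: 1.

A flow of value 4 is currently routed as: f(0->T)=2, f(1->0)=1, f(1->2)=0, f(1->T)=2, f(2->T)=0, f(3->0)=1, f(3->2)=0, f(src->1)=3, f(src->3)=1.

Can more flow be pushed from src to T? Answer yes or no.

Residual path src->1->2->T has bottleneck 1 > 0.
Pushing 1 along it raises the flow to 5, so the given flow is not maximum.

Yes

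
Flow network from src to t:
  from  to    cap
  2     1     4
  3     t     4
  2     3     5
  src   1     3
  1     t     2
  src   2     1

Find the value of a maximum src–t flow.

3

Augment src→1→t: bottleneck 2. Total 2.
Augment src→2→3→t: bottleneck 1. Total 3.
No augmenting path remains in the residual graph.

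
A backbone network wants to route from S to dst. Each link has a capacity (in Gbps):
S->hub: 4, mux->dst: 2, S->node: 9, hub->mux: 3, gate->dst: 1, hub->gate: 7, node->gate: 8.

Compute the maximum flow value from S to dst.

3

Augment S->node->gate->dst: bottleneck 1. Total 1.
Augment S->hub->mux->dst: bottleneck 2. Total 3.
No augmenting path remains in the residual graph.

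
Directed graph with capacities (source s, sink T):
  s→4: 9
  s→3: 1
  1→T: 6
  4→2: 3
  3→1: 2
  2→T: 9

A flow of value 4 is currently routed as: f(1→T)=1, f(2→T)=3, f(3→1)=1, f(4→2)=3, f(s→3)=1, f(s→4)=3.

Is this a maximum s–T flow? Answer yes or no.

Residual reachable from s: {4, s}; T is not reachable.
Saturated cut: 4→2, s→3 with total capacity 4 = current flow value. Flow is maximum.

Yes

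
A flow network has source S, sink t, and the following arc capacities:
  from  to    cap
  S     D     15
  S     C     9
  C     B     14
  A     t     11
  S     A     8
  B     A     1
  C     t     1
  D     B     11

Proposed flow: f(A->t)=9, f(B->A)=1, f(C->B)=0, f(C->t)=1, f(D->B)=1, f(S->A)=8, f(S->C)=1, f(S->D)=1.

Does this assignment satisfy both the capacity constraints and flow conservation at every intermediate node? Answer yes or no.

Yes

Every edge has 0 ≤ f(e) ≤ cap(e).
At each intermediate node, inflow equals outflow.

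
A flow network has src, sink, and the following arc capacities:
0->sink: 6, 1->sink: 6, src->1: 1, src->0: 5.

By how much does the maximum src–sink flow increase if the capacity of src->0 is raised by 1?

1

Original max flow = 6.
After raising cap(src->0), augmenting paths through that edge carry 1 more unit.
New max flow = 7. Increase = 1.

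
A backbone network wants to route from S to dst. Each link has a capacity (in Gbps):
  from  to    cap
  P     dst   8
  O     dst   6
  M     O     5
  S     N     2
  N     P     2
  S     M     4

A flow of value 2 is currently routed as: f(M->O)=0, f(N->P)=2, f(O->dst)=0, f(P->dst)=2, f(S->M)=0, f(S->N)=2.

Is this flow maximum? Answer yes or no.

Residual path S->M->O->dst has bottleneck 4 > 0.
Pushing 4 along it raises the flow to 6, so the given flow is not maximum.

No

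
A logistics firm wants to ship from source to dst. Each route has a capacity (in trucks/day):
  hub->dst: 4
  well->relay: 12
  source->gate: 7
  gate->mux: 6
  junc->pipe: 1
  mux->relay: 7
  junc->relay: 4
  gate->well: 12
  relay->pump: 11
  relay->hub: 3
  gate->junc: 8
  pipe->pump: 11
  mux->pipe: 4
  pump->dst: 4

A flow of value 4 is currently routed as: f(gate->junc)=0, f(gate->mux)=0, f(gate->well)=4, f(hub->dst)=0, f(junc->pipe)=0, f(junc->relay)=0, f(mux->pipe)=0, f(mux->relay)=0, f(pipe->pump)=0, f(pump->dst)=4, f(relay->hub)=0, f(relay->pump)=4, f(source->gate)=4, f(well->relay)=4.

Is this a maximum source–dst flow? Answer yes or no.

Residual path source->gate->well->relay->hub->dst has bottleneck 3 > 0.
Pushing 3 along it raises the flow to 7, so the given flow is not maximum.

No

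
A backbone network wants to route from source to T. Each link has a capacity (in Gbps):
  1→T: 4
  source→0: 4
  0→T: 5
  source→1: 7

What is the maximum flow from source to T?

Augment source→1→T: bottleneck 4. Total 4.
Augment source→0→T: bottleneck 4. Total 8.
No augmenting path remains in the residual graph.

8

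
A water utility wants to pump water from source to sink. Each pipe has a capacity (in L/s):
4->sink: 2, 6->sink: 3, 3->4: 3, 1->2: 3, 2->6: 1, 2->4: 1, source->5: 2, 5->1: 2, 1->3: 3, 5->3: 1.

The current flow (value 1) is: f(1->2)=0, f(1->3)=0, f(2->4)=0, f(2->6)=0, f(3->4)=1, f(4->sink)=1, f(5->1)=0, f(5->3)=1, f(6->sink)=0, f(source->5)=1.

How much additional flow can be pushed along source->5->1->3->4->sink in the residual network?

1

Residual capacities along the path: source->5: 1, 5->1: 2, 1->3: 3, 3->4: 2, 4->sink: 1.
Minimum is 1.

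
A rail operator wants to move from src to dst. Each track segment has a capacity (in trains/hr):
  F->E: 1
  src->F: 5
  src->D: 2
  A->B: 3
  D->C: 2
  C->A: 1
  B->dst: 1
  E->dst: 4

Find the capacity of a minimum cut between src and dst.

Max flow = 2 (via 2 augmenting paths).
In the residual at optimum, the set reachable from src is {C, D, F, src}.
Cut edges: C->A (cap 1), F->E (cap 1). Sum = 2.

2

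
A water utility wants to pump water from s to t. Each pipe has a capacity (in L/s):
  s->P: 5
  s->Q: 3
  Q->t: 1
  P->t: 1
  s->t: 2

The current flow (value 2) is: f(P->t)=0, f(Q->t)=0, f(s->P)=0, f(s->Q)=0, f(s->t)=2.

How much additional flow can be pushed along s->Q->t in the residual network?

Residual capacities along the path: s->Q: 3, Q->t: 1.
Minimum is 1.

1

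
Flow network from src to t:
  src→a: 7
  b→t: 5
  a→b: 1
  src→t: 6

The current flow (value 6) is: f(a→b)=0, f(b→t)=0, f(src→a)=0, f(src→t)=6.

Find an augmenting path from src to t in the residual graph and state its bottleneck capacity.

Residual along src→a→b→t: src→a: 7, a→b: 1, b→t: 5.
Bottleneck = min = 1.

src→a→b→t, bottleneck 1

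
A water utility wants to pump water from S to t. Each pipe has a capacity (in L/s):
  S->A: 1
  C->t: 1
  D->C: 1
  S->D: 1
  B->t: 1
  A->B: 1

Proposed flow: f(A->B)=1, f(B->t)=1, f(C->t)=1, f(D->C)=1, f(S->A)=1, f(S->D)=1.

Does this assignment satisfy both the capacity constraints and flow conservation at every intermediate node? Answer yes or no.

Yes

Every edge has 0 ≤ f(e) ≤ cap(e).
At each intermediate node, inflow equals outflow.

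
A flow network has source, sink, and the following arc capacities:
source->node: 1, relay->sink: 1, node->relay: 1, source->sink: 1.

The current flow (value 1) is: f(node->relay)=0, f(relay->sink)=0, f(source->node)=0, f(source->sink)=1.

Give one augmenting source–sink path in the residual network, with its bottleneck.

source->node->relay->sink, bottleneck 1

Residual along source->node->relay->sink: source->node: 1, node->relay: 1, relay->sink: 1.
Bottleneck = min = 1.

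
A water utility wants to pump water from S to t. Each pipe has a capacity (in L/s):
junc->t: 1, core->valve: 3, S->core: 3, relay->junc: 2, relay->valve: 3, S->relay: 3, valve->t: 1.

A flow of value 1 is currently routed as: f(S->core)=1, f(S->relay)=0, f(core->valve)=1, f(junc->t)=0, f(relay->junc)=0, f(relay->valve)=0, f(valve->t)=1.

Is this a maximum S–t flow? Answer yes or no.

Residual path S->relay->junc->t has bottleneck 1 > 0.
Pushing 1 along it raises the flow to 2, so the given flow is not maximum.

No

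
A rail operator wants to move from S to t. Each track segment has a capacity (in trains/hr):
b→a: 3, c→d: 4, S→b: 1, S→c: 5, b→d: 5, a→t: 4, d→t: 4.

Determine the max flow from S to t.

5

Augment S→c→d→t: bottleneck 4. Total 4.
Augment S→b→a→t: bottleneck 1. Total 5.
No augmenting path remains in the residual graph.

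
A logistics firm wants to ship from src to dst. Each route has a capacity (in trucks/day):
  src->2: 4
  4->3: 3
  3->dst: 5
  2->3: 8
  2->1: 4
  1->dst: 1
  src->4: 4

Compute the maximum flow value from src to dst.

Augment src->2->1->dst: bottleneck 1. Total 1.
Augment src->2->3->dst: bottleneck 3. Total 4.
Augment src->4->3->dst: bottleneck 2. Total 6.
No augmenting path remains in the residual graph.

6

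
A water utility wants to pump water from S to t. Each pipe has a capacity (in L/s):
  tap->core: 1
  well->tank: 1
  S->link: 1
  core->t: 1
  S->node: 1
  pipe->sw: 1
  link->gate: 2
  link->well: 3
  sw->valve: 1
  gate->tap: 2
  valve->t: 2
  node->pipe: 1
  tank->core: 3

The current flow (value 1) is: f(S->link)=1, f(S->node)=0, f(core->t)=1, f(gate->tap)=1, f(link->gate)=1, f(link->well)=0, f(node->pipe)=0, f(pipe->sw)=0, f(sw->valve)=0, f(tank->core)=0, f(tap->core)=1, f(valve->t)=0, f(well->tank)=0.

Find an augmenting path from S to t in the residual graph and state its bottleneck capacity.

Residual along S->node->pipe->sw->valve->t: S->node: 1, node->pipe: 1, pipe->sw: 1, sw->valve: 1, valve->t: 2.
Bottleneck = min = 1.

S->node->pipe->sw->valve->t, bottleneck 1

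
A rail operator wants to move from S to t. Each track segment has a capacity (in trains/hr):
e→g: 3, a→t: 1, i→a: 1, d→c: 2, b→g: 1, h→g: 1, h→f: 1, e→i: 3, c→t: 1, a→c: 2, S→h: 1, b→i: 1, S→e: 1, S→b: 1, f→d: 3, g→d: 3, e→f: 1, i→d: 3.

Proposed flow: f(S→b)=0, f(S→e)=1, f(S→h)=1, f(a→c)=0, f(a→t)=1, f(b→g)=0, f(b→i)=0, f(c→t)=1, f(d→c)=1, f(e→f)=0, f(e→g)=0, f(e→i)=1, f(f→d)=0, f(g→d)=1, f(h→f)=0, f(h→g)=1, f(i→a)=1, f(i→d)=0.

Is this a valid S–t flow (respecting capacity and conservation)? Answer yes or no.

Yes

Every edge has 0 ≤ f(e) ≤ cap(e).
At each intermediate node, inflow equals outflow.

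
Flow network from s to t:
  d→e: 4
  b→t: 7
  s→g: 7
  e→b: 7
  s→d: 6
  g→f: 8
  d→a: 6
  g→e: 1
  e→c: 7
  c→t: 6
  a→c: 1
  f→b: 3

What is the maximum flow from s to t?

9

Augment s→d→a→c→t: bottleneck 1. Total 1.
Augment s→d→e→c→t: bottleneck 4. Total 5.
Augment s→g→e→c→t: bottleneck 1. Total 6.
Augment s→g→f→b→t: bottleneck 3. Total 9.
No augmenting path remains in the residual graph.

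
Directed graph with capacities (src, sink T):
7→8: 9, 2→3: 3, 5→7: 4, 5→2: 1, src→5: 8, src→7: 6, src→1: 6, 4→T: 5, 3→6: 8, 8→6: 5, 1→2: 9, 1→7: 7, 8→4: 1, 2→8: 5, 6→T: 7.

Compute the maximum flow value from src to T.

Augment src→7→8→4→T: bottleneck 1. Total 1.
Augment src→7→8→6→T: bottleneck 5. Total 6.
Augment src→1→2→3→6→T: bottleneck 2. Total 8.
No augmenting path remains in the residual graph.

8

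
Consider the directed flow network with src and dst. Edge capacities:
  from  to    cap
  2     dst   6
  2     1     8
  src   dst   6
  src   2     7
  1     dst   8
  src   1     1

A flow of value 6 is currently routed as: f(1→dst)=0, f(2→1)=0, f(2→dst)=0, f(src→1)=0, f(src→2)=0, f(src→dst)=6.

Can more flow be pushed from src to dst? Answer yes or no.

Residual path src→2→dst has bottleneck 6 > 0.
Pushing 6 along it raises the flow to 12, so the given flow is not maximum.

Yes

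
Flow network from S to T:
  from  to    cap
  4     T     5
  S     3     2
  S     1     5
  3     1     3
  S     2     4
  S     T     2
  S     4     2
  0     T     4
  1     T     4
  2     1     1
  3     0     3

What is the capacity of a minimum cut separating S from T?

10

Max flow = 10 (via 4 augmenting paths).
In the residual at optimum, the set reachable from S is {1, 2, S}.
Cut edges: S→4 (cap 2), S→3 (cap 2), S→T (cap 2), 1→T (cap 4). Sum = 10.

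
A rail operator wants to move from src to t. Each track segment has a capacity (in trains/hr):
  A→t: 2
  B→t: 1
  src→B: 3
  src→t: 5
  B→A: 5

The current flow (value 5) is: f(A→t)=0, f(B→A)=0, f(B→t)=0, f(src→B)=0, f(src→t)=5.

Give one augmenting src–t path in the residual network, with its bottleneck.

Residual along src→B→t: src→B: 3, B→t: 1.
Bottleneck = min = 1.

src→B→t, bottleneck 1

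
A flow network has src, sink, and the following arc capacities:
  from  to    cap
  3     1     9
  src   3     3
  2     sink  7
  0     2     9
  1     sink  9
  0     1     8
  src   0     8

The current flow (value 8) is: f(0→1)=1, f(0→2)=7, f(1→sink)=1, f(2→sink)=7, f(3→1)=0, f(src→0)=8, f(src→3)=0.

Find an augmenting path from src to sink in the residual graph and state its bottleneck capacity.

src→3→1→sink, bottleneck 3

Residual along src→3→1→sink: src→3: 3, 3→1: 9, 1→sink: 8.
Bottleneck = min = 3.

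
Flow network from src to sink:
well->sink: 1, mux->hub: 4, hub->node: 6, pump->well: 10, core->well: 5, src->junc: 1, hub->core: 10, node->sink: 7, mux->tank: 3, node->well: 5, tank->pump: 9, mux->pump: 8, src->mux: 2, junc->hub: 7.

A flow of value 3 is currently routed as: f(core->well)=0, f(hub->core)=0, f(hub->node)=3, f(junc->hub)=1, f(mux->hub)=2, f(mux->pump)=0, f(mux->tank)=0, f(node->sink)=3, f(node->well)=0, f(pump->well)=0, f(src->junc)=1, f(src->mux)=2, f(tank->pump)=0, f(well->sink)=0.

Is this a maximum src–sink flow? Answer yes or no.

Residual reachable from src: {src}; sink is not reachable.
Saturated cut: src->mux, src->junc with total capacity 3 = current flow value. Flow is maximum.

Yes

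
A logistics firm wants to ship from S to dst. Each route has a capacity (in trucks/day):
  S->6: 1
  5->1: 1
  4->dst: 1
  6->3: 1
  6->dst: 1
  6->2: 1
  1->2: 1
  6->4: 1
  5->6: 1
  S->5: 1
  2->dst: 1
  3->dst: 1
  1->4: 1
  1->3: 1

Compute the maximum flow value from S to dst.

Augment S->6->dst: bottleneck 1. Total 1.
Augment S->5->6->4->dst: bottleneck 1. Total 2.
No augmenting path remains in the residual graph.

2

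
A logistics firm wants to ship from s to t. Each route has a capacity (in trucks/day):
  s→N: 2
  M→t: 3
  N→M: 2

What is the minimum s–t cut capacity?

2

Max flow = 2 (via 1 augmenting path).
In the residual at optimum, the set reachable from s is {s}.
Cut edges: s→N (cap 2). Sum = 2.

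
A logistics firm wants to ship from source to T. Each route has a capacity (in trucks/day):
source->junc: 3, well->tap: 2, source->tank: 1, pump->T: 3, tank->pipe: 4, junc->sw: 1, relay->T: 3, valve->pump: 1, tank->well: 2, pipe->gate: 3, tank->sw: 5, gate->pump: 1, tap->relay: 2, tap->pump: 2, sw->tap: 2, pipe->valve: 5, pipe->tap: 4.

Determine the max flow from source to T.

2

Augment source->junc->sw->tap->relay->T: bottleneck 1. Total 1.
Augment source->tank->sw->tap->relay->T: bottleneck 1. Total 2.
No augmenting path remains in the residual graph.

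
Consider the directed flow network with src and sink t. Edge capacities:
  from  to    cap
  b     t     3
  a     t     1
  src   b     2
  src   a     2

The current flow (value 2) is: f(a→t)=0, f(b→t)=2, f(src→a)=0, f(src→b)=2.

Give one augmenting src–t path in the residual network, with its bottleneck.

Residual along src→a→t: src→a: 2, a→t: 1.
Bottleneck = min = 1.

src→a→t, bottleneck 1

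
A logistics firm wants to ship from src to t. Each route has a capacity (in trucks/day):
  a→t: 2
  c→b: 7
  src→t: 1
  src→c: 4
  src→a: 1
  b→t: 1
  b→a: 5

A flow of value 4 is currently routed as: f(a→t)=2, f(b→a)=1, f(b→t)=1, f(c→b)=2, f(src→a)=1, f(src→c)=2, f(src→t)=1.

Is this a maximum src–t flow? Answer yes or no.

Residual reachable from src: {a, b, c, src}; t is not reachable.
Saturated cut: src→t, b→t, a→t with total capacity 4 = current flow value. Flow is maximum.

Yes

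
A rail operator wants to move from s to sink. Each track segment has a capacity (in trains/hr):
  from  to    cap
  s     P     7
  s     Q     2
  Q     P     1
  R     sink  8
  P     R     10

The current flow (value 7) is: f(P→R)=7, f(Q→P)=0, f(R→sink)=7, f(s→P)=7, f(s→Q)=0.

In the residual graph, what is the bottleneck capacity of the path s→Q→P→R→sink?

Residual capacities along the path: s→Q: 2, Q→P: 1, P→R: 3, R→sink: 1.
Minimum is 1.

1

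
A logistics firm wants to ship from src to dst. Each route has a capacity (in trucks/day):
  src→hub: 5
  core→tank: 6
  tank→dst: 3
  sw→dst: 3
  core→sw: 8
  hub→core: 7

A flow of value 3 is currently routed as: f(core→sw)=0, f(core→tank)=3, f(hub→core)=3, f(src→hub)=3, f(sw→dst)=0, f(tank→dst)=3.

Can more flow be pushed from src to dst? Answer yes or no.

Yes

Residual path src→hub→core→sw→dst has bottleneck 2 > 0.
Pushing 2 along it raises the flow to 5, so the given flow is not maximum.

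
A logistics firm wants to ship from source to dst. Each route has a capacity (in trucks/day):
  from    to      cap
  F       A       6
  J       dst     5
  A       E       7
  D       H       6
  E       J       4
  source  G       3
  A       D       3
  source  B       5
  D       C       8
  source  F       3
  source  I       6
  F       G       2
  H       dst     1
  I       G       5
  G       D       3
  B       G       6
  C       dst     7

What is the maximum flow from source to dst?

Augment source->G->D->C->dst: bottleneck 3. Total 3.
Augment source->F->A->E->J->dst: bottleneck 3. Total 6.
No augmenting path remains in the residual graph.

6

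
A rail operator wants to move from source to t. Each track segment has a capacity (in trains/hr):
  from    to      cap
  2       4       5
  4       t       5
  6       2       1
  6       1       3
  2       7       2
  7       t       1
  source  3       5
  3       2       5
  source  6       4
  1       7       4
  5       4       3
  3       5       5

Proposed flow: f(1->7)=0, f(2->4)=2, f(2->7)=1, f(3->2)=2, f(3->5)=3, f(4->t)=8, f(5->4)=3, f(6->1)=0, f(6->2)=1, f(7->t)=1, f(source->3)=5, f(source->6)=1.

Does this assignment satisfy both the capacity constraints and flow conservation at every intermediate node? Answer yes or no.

No

Capacity violated on 4->t: flow 8 > capacity 5.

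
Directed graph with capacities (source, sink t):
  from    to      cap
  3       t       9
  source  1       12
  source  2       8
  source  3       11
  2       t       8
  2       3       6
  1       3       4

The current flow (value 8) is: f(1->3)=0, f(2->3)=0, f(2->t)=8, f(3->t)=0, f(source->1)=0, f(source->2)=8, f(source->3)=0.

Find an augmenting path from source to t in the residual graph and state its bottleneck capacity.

source->3->t, bottleneck 9

Residual along source->3->t: source->3: 11, 3->t: 9.
Bottleneck = min = 9.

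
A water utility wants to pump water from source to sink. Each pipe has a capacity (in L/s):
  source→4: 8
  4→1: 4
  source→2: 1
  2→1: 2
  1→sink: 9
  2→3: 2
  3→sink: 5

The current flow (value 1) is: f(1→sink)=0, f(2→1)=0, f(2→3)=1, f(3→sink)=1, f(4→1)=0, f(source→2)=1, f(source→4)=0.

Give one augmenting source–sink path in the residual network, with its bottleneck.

source→4→1→sink, bottleneck 4

Residual along source→4→1→sink: source→4: 8, 4→1: 4, 1→sink: 9.
Bottleneck = min = 4.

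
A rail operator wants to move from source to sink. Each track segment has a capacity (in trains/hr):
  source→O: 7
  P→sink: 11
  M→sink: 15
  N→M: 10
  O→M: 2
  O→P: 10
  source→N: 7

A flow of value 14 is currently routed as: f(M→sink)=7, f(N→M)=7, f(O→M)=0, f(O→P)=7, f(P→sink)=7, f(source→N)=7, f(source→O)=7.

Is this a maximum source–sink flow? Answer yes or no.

Yes

Residual reachable from source: {source}; sink is not reachable.
Saturated cut: source→O, source→N with total capacity 14 = current flow value. Flow is maximum.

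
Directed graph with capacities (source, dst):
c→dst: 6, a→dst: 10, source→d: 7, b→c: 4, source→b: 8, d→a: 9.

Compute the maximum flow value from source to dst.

11

Augment source→b→c→dst: bottleneck 4. Total 4.
Augment source→d→a→dst: bottleneck 7. Total 11.
No augmenting path remains in the residual graph.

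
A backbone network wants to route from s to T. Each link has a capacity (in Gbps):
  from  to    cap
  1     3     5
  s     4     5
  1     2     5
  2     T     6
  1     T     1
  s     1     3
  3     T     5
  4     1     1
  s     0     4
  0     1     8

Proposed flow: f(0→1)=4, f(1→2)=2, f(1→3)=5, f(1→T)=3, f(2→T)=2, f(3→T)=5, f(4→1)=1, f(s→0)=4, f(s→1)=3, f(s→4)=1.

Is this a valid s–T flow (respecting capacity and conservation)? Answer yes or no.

Capacity violated on 1→T: flow 3 > capacity 1.

No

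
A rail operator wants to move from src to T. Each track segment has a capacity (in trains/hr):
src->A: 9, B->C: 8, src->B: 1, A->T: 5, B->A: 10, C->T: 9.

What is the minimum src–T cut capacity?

6

Max flow = 6 (via 2 augmenting paths).
In the residual at optimum, the set reachable from src is {A, src}.
Cut edges: src->B (cap 1), A->T (cap 5). Sum = 6.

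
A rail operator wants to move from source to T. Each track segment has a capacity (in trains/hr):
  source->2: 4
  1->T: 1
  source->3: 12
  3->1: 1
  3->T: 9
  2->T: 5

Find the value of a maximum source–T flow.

14

Augment source->3->T: bottleneck 9. Total 9.
Augment source->2->T: bottleneck 4. Total 13.
Augment source->3->1->T: bottleneck 1. Total 14.
No augmenting path remains in the residual graph.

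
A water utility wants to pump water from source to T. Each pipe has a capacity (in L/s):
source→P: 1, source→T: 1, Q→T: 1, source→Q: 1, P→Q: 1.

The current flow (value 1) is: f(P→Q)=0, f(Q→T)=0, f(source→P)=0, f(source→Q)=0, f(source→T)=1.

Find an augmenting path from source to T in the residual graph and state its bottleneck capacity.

source→Q→T, bottleneck 1

Residual along source→Q→T: source→Q: 1, Q→T: 1.
Bottleneck = min = 1.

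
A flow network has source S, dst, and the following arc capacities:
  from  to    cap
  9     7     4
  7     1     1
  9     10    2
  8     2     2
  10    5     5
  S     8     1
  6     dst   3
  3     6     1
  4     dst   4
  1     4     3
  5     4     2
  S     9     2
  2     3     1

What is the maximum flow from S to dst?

3

Augment S→9→7→1→4→dst: bottleneck 1. Total 1.
Augment S→9→10→5→4→dst: bottleneck 1. Total 2.
Augment S→8→2→3→6→dst: bottleneck 1. Total 3.
No augmenting path remains in the residual graph.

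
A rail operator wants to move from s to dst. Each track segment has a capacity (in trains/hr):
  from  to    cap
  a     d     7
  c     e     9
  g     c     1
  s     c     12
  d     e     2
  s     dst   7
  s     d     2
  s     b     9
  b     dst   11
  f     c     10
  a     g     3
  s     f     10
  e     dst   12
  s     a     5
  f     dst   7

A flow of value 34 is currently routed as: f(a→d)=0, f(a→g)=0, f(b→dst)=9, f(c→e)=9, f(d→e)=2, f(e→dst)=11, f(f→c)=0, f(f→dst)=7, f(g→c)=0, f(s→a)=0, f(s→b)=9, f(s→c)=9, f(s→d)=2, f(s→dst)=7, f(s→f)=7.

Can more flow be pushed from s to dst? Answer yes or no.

Residual reachable from s: {a, c, d, f, g, s}; dst is not reachable.
Saturated cut: s→b, s→dst, f→dst, d→e, c→e with total capacity 34 = current flow value. Flow is maximum.

No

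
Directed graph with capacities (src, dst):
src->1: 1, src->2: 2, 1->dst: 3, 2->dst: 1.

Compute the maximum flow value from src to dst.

2

Augment src->2->dst: bottleneck 1. Total 1.
Augment src->1->dst: bottleneck 1. Total 2.
No augmenting path remains in the residual graph.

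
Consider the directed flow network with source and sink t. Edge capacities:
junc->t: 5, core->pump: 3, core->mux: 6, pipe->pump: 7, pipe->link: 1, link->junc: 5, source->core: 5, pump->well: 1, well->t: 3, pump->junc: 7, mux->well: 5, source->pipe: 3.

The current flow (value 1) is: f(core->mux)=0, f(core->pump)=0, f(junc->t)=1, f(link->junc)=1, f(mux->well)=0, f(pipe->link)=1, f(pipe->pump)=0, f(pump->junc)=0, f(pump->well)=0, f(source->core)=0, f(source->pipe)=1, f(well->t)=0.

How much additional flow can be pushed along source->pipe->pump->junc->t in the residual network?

Residual capacities along the path: source->pipe: 2, pipe->pump: 7, pump->junc: 7, junc->t: 4.
Minimum is 2.

2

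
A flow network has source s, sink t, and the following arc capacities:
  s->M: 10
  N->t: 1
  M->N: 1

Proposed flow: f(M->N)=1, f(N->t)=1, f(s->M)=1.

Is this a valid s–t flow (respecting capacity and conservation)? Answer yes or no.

Yes

Every edge has 0 ≤ f(e) ≤ cap(e).
At each intermediate node, inflow equals outflow.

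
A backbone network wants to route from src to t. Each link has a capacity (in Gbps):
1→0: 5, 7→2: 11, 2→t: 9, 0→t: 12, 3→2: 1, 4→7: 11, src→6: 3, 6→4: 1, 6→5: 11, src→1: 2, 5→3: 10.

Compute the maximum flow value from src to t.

Augment src→1→0→t: bottleneck 2. Total 2.
Augment src→6→5→3→2→t: bottleneck 1. Total 3.
Augment src→6→4→7→2→t: bottleneck 1. Total 4.
No augmenting path remains in the residual graph.

4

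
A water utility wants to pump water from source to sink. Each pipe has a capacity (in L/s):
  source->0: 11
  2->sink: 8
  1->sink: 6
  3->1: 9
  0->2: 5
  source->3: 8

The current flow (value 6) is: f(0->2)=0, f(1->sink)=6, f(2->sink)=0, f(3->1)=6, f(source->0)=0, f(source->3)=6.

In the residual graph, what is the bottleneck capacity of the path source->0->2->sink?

Residual capacities along the path: source->0: 11, 0->2: 5, 2->sink: 8.
Minimum is 5.

5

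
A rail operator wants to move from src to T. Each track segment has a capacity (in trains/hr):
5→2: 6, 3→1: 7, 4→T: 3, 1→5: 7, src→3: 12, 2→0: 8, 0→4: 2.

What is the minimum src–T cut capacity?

Max flow = 2 (via 1 augmenting path).
In the residual at optimum, the set reachable from src is {0, 1, 2, 3, 5, src}.
Cut edges: 0→4 (cap 2). Sum = 2.

2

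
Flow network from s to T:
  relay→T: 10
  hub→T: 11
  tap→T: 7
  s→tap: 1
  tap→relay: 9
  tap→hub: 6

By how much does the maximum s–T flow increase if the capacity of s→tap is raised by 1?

Original max flow = 1.
After raising cap(s→tap), augmenting paths through that edge carry 1 more unit.
New max flow = 2. Increase = 1.

1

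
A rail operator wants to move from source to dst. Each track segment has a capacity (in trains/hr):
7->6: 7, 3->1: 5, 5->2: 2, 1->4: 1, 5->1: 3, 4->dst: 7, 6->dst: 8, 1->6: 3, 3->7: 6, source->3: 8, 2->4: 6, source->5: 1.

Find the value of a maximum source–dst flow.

9

Augment source->5->2->4->dst: bottleneck 1. Total 1.
Augment source->3->1->4->dst: bottleneck 1. Total 2.
Augment source->3->1->6->dst: bottleneck 3. Total 5.
Augment source->3->7->6->dst: bottleneck 4. Total 9.
No augmenting path remains in the residual graph.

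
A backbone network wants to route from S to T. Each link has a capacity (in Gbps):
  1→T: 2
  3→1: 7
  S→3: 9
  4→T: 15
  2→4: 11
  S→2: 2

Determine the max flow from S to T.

Augment S→2→4→T: bottleneck 2. Total 2.
Augment S→3→1→T: bottleneck 2. Total 4.
No augmenting path remains in the residual graph.

4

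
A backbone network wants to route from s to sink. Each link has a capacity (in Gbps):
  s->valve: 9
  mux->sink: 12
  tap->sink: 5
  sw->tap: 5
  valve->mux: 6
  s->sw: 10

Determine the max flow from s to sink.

Augment s->sw->tap->sink: bottleneck 5. Total 5.
Augment s->valve->mux->sink: bottleneck 6. Total 11.
No augmenting path remains in the residual graph.

11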